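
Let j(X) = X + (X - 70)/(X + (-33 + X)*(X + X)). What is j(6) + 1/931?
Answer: 918125/148029 ≈ 6.2023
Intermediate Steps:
j(X) = X + (-70 + X)/(X + 2*X*(-33 + X)) (j(X) = X + (-70 + X)/(X + (-33 + X)*(2*X)) = X + (-70 + X)/(X + 2*X*(-33 + X)))
j(6) + 1/931 = (-70 + 6 - 65*6² + 2*6³)/(6*(-65 + 2*6)) + 1/931 = (-70 + 6 - 65*36 + 2*216)/(6*(-65 + 12)) + 1/931 = (⅙)*(-70 + 6 - 2340 + 432)/(-53) + 1/931 = (⅙)*(-1/53)*(-1972) + 1/931 = 986/159 + 1/931 = 918125/148029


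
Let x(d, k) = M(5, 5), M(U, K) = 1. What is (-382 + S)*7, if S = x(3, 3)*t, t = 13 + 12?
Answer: -2499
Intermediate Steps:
x(d, k) = 1
t = 25
S = 25 (S = 1*25 = 25)
(-382 + S)*7 = (-382 + 25)*7 = -357*7 = -2499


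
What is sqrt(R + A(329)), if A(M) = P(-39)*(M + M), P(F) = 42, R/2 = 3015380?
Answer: 2*sqrt(1514599) ≈ 2461.4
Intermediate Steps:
R = 6030760 (R = 2*3015380 = 6030760)
A(M) = 84*M (A(M) = 42*(M + M) = 42*(2*M) = 84*M)
sqrt(R + A(329)) = sqrt(6030760 + 84*329) = sqrt(6030760 + 27636) = sqrt(6058396) = 2*sqrt(1514599)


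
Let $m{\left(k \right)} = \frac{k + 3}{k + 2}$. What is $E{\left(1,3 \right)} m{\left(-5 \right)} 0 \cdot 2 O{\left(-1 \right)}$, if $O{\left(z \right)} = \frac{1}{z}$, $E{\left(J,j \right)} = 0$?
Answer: $0$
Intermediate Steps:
$m{\left(k \right)} = \frac{3 + k}{2 + k}$
$E{\left(1,3 \right)} m{\left(-5 \right)} 0 \cdot 2 O{\left(-1 \right)} = \frac{0 \frac{3 - 5}{2 - 5} \cdot 0 \cdot 2}{-1} = 0 \frac{1}{-3} \left(-2\right) 0 \cdot 2 \left(-1\right) = 0 \left(- \frac{1}{3}\right) \left(-2\right) 0 \cdot 2 \left(-1\right) = 0 \cdot \frac{2}{3} \cdot 0 \cdot 2 \left(-1\right) = 0 \cdot 0 \cdot 2 \left(-1\right) = 0 \cdot 0 \left(-1\right) = 0 \left(-1\right) = 0$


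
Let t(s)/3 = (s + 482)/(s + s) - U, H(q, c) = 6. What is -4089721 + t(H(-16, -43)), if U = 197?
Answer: -4090190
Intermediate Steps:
t(s) = -591 + 3*(482 + s)/(2*s) (t(s) = 3*((s + 482)/(s + s) - 1*197) = 3*((482 + s)/((2*s)) - 197) = 3*((482 + s)*(1/(2*s)) - 197) = 3*((482 + s)/(2*s) - 197) = 3*(-197 + (482 + s)/(2*s)) = -591 + 3*(482 + s)/(2*s))
-4089721 + t(H(-16, -43)) = -4089721 + (-1179/2 + 723/6) = -4089721 + (-1179/2 + 723*(⅙)) = -4089721 + (-1179/2 + 241/2) = -4089721 - 469 = -4090190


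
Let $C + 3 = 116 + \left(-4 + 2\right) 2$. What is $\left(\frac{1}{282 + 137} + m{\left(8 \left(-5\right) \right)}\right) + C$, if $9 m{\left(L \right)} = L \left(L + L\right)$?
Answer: $\frac{1751848}{3771} \approx 464.56$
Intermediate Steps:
$m{\left(L \right)} = \frac{2 L^{2}}{9}$ ($m{\left(L \right)} = \frac{L \left(L + L\right)}{9} = \frac{L 2 L}{9} = \frac{2 L^{2}}{9}$)
$C = 109$ ($C = -3 + \left(116 + \left(-4 + 2\right) 2\right) = -3 + \left(116 - 4\right) = -3 + 112 = 109$)
$\left(\frac{1}{282 + 137} + m{\left(8 \left(-5\right) \right)}\right) + C = \left(\frac{1}{282 + 137} + \frac{2 \left(8 \left(-5\right)\right)^{2}}{9}\right) + 109 = \left(\frac{1}{419} + \frac{2 \left(-40\right)^{2}}{9}\right) + 109 = \left(\frac{1}{419} + \frac{2}{9} \cdot 1600\right) + 109 = \left(\frac{1}{419} + \frac{3200}{9}\right) + 109 = \frac{1340809}{3771} + 109 = \frac{1751848}{3771}$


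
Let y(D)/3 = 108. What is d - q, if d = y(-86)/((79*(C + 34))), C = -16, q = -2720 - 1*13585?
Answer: 1288113/79 ≈ 16305.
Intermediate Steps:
q = -16305 (q = -2720 - 13585 = -16305)
y(D) = 324 (y(D) = 3*108 = 324)
d = 18/79 (d = 324/((79*(-16 + 34))) = 324/((79*18)) = 324/1422 = 324*(1/1422) = 18/79 ≈ 0.22785)
d - q = 18/79 - 1*(-16305) = 18/79 + 16305 = 1288113/79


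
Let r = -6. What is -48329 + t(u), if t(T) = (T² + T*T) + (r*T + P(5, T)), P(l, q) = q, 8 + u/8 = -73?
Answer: 794719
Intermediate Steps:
u = -648 (u = -64 + 8*(-73) = -64 - 584 = -648)
t(T) = -5*T + 2*T² (t(T) = (T² + T*T) + (-6*T + T) = (T² + T²) - 5*T = 2*T² - 5*T = -5*T + 2*T²)
-48329 + t(u) = -48329 - 648*(-5 + 2*(-648)) = -48329 - 648*(-5 - 1296) = -48329 - 648*(-1301) = -48329 + 843048 = 794719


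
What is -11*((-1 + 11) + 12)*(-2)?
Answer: 484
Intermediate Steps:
-11*((-1 + 11) + 12)*(-2) = -11*(10 + 12)*(-2) = -11*22*(-2) = -242*(-2) = 484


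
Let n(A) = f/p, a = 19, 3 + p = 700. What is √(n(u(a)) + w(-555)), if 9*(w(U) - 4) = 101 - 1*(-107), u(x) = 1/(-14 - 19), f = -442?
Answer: √400570/123 ≈ 5.1456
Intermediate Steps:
p = 697 (p = -3 + 700 = 697)
u(x) = -1/33 (u(x) = 1/(-33) = -1/33)
n(A) = -26/41 (n(A) = -442/697 = -442*1/697 = -26/41)
w(U) = 244/9 (w(U) = 4 + (101 - 1*(-107))/9 = 4 + (101 + 107)/9 = 4 + (⅑)*208 = 4 + 208/9 = 244/9)
√(n(u(a)) + w(-555)) = √(-26/41 + 244/9) = √(9770/369) = √400570/123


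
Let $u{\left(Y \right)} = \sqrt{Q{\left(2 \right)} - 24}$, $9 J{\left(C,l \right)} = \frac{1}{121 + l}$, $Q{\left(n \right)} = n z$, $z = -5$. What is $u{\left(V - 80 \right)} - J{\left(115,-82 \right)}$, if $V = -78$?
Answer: $- \frac{1}{351} + i \sqrt{34} \approx -0.002849 + 5.831 i$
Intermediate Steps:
$Q{\left(n \right)} = - 5 n$ ($Q{\left(n \right)} = n \left(-5\right) = - 5 n$)
$J{\left(C,l \right)} = \frac{1}{9 \left(121 + l\right)}$
$u{\left(Y \right)} = i \sqrt{34}$ ($u{\left(Y \right)} = \sqrt{\left(-5\right) 2 - 24} = \sqrt{-10 - 24} = \sqrt{-34} = i \sqrt{34}$)
$u{\left(V - 80 \right)} - J{\left(115,-82 \right)} = i \sqrt{34} - \frac{1}{9 \left(121 - 82\right)} = i \sqrt{34} - \frac{1}{9 \cdot 39} = i \sqrt{34} - \frac{1}{9} \cdot \frac{1}{39} = i \sqrt{34} - \frac{1}{351} = - \frac{1}{351} + i \sqrt{34}$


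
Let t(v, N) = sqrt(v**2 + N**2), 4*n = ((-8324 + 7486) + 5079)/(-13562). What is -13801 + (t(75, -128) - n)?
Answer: -748672407/54248 + sqrt(22009) ≈ -13653.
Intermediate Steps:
n = -4241/54248 (n = (((-8324 + 7486) + 5079)/(-13562))/4 = ((-838 + 5079)*(-1/13562))/4 = (4241*(-1/13562))/4 = (1/4)*(-4241/13562) = -4241/54248 ≈ -0.078178)
t(v, N) = sqrt(N**2 + v**2)
-13801 + (t(75, -128) - n) = -13801 + (sqrt((-128)**2 + 75**2) - 1*(-4241/54248)) = -13801 + (sqrt(16384 + 5625) + 4241/54248) = -13801 + (sqrt(22009) + 4241/54248) = -13801 + (4241/54248 + sqrt(22009)) = -748672407/54248 + sqrt(22009)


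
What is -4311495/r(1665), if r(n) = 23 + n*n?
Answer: -4311495/2772248 ≈ -1.5552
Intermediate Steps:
r(n) = 23 + n²
-4311495/r(1665) = -4311495/(23 + 1665²) = -4311495/(23 + 2772225) = -4311495/2772248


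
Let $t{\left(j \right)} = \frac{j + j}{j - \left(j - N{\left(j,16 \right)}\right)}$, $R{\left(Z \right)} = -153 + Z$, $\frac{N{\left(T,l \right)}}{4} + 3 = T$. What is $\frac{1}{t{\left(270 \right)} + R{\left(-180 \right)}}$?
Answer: $- \frac{89}{29592} \approx -0.0030076$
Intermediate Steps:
$N{\left(T,l \right)} = -12 + 4 T$
$t{\left(j \right)} = \frac{2 j}{-12 + 4 j}$ ($t{\left(j \right)} = \frac{j + j}{j + \left(\left(-12 + 4 j\right) - j\right)} = \frac{2 j}{j + \left(-12 + 3 j\right)} = \frac{2 j}{-12 + 4 j}$)
$\frac{1}{t{\left(270 \right)} + R{\left(-180 \right)}} = \frac{1}{\frac{1}{2} \cdot 270 \frac{1}{-3 + 270} - 333} = \frac{1}{\frac{1}{2} \cdot 270 \cdot \frac{1}{267} - 333} = \frac{1}{\frac{45}{89} - 333} = \frac{1}{- \frac{29592}{89}} = - \frac{89}{29592}$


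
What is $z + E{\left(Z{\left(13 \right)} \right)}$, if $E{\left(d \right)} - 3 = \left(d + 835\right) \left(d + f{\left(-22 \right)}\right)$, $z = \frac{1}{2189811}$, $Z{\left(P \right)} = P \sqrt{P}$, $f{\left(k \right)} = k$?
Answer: $- \frac{35409243869}{2189811} + 10569 \sqrt{13} \approx 21937.0$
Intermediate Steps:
$Z{\left(P \right)} = P^{\frac{3}{2}}$
$z = \frac{1}{2189811} \approx 4.5666 \cdot 10^{-7}$
$E{\left(d \right)} = 3 + \left(-22 + d\right) \left(835 + d\right)$ ($E{\left(d \right)} = 3 + \left(d + 835\right) \left(d - 22\right) = 3 + \left(835 + d\right) \left(-22 + d\right) = 3 + \left(-22 + d\right) \left(835 + d\right)$)
$z + E{\left(Z{\left(13 \right)} \right)} = \frac{1}{2189811} + \left(-18367 + \left(13^{\frac{3}{2}}\right)^{2} + 813 \cdot 13^{\frac{3}{2}}\right) = \frac{1}{2189811} + \left(-18367 + \left(13 \sqrt{13}\right)^{2} + 813 \cdot 13 \sqrt{13}\right) = \frac{1}{2189811} + \left(-18367 + 2197 + 10569 \sqrt{13}\right) = \frac{1}{2189811} - \left(16170 - 10569 \sqrt{13}\right) = - \frac{35409243869}{2189811} + 10569 \sqrt{13}$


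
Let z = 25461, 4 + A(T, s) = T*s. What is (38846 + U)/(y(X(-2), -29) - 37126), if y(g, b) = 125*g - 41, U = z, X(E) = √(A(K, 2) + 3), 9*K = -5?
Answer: -21510884421/12432769876 - 24115125*I*√19/12432769876 ≈ -1.7302 - 0.0084547*I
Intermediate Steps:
K = -5/9 (K = (⅑)*(-5) = -5/9 ≈ -0.55556)
A(T, s) = -4 + T*s
X(E) = I*√19/3 (X(E) = √((-4 - 5/9*2) + 3) = √((-4 - 10/9) + 3) = √(-46/9 + 3) = √(-19/9) = I*√19/3)
U = 25461
y(g, b) = -41 + 125*g
(38846 + U)/(y(X(-2), -29) - 37126) = (38846 + 25461)/((-41 + 125*(I*√19/3)) - 37126) = 64307/((-41 + 125*I*√19/3) - 37126) = 64307/(-37167 + 125*I*√19/3)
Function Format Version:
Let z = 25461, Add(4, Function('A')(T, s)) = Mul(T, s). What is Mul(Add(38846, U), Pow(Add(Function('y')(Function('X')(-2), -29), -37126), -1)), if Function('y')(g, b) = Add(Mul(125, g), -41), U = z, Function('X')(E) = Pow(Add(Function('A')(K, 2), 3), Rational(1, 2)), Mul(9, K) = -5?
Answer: Add(Rational(-21510884421, 12432769876), Mul(Rational(-24115125, 12432769876), I, Pow(19, Rational(1, 2)))) ≈ Add(-1.7302, Mul(-0.0084547, I))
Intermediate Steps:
K = Rational(-5, 9) (K = Mul(Rational(1, 9), -5) = Rational(-5, 9) ≈ -0.55556)
Function('A')(T, s) = Add(-4, Mul(T, s))
Function('X')(E) = Mul(Rational(1, 3), I, Pow(19, Rational(1, 2))) (Function('X')(E) = Pow(Add(Add(-4, Mul(Rational(-5, 9), 2)), 3), Rational(1, 2)) = Pow(Add(Add(-4, Rational(-10, 9)), 3), Rational(1, 2)) = Pow(Add(Rational(-46, 9), 3), Rational(1, 2)) = Pow(Rational(-19, 9), Rational(1, 2)) = Mul(Rational(1, 3), I, Pow(19, Rational(1, 2))))
U = 25461
Function('y')(g, b) = Add(-41, Mul(125, g))
Mul(Add(38846, U), Pow(Add(Function('y')(Function('X')(-2), -29), -37126), -1)) = Mul(Add(38846, 25461), Pow(Add(Add(-41, Mul(125, Mul(Rational(1, 3), I, Pow(19, Rational(1, 2))))), -37126), -1)) = Mul(64307, Pow(Add(Add(-41, Mul(Rational(125, 3), I, Pow(19, Rational(1, 2)))), -37126), -1)) = Mul(64307, Pow(Add(-37167, Mul(Rational(125, 3), I, Pow(19, Rational(1, 2)))), -1))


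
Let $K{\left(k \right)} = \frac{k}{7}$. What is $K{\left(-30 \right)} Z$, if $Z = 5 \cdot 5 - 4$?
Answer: $-90$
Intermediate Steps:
$K{\left(k \right)} = \frac{k}{7}$ ($K{\left(k \right)} = k \frac{1}{7} = \frac{k}{7}$)
$Z = 21$ ($Z = 25 - 4 = 21$)
$K{\left(-30 \right)} Z = \frac{1}{7} \left(-30\right) 21 = \left(- \frac{30}{7}\right) 21 = -90$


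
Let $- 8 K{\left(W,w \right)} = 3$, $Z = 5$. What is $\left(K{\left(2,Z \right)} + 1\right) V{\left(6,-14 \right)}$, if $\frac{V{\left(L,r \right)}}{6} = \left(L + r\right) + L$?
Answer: $- \frac{15}{2} \approx -7.5$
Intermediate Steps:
$K{\left(W,w \right)} = - \frac{3}{8}$ ($K{\left(W,w \right)} = \left(- \frac{1}{8}\right) 3 = - \frac{3}{8}$)
$V{\left(L,r \right)} = 6 r + 12 L$ ($V{\left(L,r \right)} = 6 \left(\left(L + r\right) + L\right) = 6 \left(r + 2 L\right) = 6 r + 12 L$)
$\left(K{\left(2,Z \right)} + 1\right) V{\left(6,-14 \right)} = \left(- \frac{3}{8} + 1\right) \left(6 \left(-14\right) + 12 \cdot 6\right) = \frac{5 \left(-84 + 72\right)}{8} = \frac{5}{8} \left(-12\right) = - \frac{15}{2}$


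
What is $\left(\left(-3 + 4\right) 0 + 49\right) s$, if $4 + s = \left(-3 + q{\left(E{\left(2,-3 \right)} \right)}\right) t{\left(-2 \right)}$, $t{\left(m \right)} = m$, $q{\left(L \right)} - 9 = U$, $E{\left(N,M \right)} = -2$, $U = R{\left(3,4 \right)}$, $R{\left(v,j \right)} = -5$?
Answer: $-294$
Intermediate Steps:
$U = -5$
$q{\left(L \right)} = 4$ ($q{\left(L \right)} = 9 - 5 = 4$)
$s = -6$ ($s = -4 + \left(-3 + 4\right) \left(-2\right) = -4 + 1 \left(-2\right) = -4 - 2 = -6$)
$\left(\left(-3 + 4\right) 0 + 49\right) s = \left(\left(-3 + 4\right) 0 + 49\right) \left(-6\right) = \left(1 \cdot 0 + 49\right) \left(-6\right) = \left(0 + 49\right) \left(-6\right) = 49 \left(-6\right) = -294$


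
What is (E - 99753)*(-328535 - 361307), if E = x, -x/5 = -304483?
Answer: -981411999404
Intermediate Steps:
x = 1522415 (x = -5*(-304483) = 1522415)
E = 1522415
(E - 99753)*(-328535 - 361307) = (1522415 - 99753)*(-328535 - 361307) = 1422662*(-689842) = -981411999404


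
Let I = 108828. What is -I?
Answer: -108828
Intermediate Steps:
-I = -1*108828 = -108828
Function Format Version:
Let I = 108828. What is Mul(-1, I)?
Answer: -108828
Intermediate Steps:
Mul(-1, I) = Mul(-1, 108828) = -108828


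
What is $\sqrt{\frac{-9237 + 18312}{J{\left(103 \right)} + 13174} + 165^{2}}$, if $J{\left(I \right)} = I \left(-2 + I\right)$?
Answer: $\frac{110 \sqrt{138970697}}{7859} \approx 165.0$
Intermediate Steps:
$\sqrt{\frac{-9237 + 18312}{J{\left(103 \right)} + 13174} + 165^{2}} = \sqrt{\frac{-9237 + 18312}{103 \left(-2 + 103\right) + 13174} + 165^{2}} = \sqrt{\frac{9075}{103 \cdot 101 + 13174} + 27225} = \sqrt{\frac{9075}{10403 + 13174} + 27225} = \sqrt{\frac{9075}{23577} + 27225} = \sqrt{9075 \cdot \frac{1}{23577} + 27225} = \sqrt{\frac{3025}{7859} + 27225} = \sqrt{\frac{213964300}{7859}} = \frac{110 \sqrt{138970697}}{7859}$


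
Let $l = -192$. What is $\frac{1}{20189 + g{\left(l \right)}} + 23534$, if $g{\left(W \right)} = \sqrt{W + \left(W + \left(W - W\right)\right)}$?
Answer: $\frac{9592366755259}{407596105} - \frac{8 i \sqrt{6}}{407596105} \approx 23534.0 - 4.8077 \cdot 10^{-8} i$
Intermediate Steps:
$g{\left(W \right)} = \sqrt{2} \sqrt{W}$ ($g{\left(W \right)} = \sqrt{W + \left(W + 0\right)} = \sqrt{W + W} = \sqrt{2 W} = \sqrt{2} \sqrt{W}$)
$\frac{1}{20189 + g{\left(l \right)}} + 23534 = \frac{1}{20189 + \sqrt{2} \sqrt{-192}} + 23534 = \frac{1}{20189 + \sqrt{2} \cdot 8 i \sqrt{3}} + 23534 = \frac{1}{20189 + 8 i \sqrt{6}} + 23534 = 23534 + \frac{1}{20189 + 8 i \sqrt{6}}$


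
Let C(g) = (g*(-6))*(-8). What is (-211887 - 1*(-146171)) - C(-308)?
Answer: -50932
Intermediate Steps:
C(g) = 48*g (C(g) = -6*g*(-8) = 48*g)
(-211887 - 1*(-146171)) - C(-308) = (-211887 - 1*(-146171)) - 48*(-308) = (-211887 + 146171) - 1*(-14784) = -65716 + 14784 = -50932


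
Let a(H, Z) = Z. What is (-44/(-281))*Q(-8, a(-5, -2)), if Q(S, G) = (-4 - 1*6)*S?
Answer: 3520/281 ≈ 12.527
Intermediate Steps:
Q(S, G) = -10*S (Q(S, G) = (-4 - 6)*S = -10*S)
(-44/(-281))*Q(-8, a(-5, -2)) = (-44/(-281))*(-10*(-8)) = -44*(-1/281)*80 = (44/281)*80 = 3520/281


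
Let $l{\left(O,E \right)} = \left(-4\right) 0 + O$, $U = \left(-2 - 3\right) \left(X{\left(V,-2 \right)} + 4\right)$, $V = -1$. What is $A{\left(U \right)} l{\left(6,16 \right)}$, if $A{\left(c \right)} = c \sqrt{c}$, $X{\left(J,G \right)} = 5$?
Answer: $- 810 i \sqrt{5} \approx - 1811.2 i$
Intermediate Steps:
$U = -45$ ($U = \left(-2 - 3\right) \left(5 + 4\right) = \left(-5\right) 9 = -45$)
$A{\left(c \right)} = c^{\frac{3}{2}}$
$l{\left(O,E \right)} = O$ ($l{\left(O,E \right)} = 0 + O = O$)
$A{\left(U \right)} l{\left(6,16 \right)} = \left(-45\right)^{\frac{3}{2}} \cdot 6 = - 135 i \sqrt{5} \cdot 6 = - 810 i \sqrt{5}$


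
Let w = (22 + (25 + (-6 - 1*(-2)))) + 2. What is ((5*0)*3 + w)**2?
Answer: 2025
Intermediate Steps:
w = 45 (w = (22 + (25 + (-6 + 2))) + 2 = (22 + (25 - 4)) + 2 = (22 + 21) + 2 = 43 + 2 = 45)
((5*0)*3 + w)**2 = ((5*0)*3 + 45)**2 = (0*3 + 45)**2 = (0 + 45)**2 = 45**2 = 2025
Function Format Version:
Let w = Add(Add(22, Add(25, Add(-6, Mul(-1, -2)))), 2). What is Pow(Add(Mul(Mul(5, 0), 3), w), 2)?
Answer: 2025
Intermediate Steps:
w = 45 (w = Add(Add(22, Add(25, Add(-6, 2))), 2) = Add(Add(22, Add(25, -4)), 2) = Add(Add(22, 21), 2) = Add(43, 2) = 45)
Pow(Add(Mul(Mul(5, 0), 3), w), 2) = Pow(Add(Mul(Mul(5, 0), 3), 45), 2) = Pow(Add(Mul(0, 3), 45), 2) = Pow(Add(0, 45), 2) = Pow(45, 2) = 2025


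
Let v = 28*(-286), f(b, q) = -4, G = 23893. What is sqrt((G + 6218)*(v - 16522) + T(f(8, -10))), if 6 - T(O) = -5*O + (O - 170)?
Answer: I*sqrt(738622670) ≈ 27178.0*I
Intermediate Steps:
v = -8008
T(O) = 176 + 4*O (T(O) = 6 - (-5*O + (O - 170)) = 6 - (-5*O + (-170 + O)) = 6 - (-170 - 4*O) = 6 + (170 + 4*O) = 176 + 4*O)
sqrt((G + 6218)*(v - 16522) + T(f(8, -10))) = sqrt((23893 + 6218)*(-8008 - 16522) + (176 + 4*(-4))) = sqrt(30111*(-24530) + (176 - 16)) = sqrt(-738622830 + 160) = sqrt(-738622670) = I*sqrt(738622670)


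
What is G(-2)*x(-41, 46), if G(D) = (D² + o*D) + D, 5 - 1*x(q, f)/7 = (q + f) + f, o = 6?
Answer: 3220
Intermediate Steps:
x(q, f) = 35 - 14*f - 7*q (x(q, f) = 35 - 7*((q + f) + f) = 35 - 7*((f + q) + f) = 35 - 7*(q + 2*f) = 35 + (-14*f - 7*q) = 35 - 14*f - 7*q)
G(D) = D² + 7*D (G(D) = (D² + 6*D) + D = D² + 7*D)
G(-2)*x(-41, 46) = (-2*(7 - 2))*(35 - 14*46 - 7*(-41)) = (-2*5)*(35 - 644 + 287) = -10*(-322) = 3220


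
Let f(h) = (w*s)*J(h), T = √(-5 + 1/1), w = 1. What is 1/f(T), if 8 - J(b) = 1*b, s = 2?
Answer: 1/17 + I/68 ≈ 0.058824 + 0.014706*I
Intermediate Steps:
J(b) = 8 - b
T = 2*I (T = √(-5 + 1) = √(-4) = 2*I ≈ 2.0*I)
f(h) = 16 - 2*h (f(h) = (1*2)*(8 - h) = 2*(8 - h) = 16 - 2*h)
1/f(T) = 1/(16 - 4*I) = (16 + 4*I)/272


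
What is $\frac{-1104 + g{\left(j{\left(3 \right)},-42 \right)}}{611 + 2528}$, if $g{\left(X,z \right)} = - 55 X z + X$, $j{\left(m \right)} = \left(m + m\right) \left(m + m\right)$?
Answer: $\frac{82092}{3139} \approx 26.152$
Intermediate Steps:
$j{\left(m \right)} = 4 m^{2}$ ($j{\left(m \right)} = 2 m 2 m = 4 m^{2}$)
$g{\left(X,z \right)} = X - 55 X z$ ($g{\left(X,z \right)} = - 55 X z + X = X - 55 X z$)
$\frac{-1104 + g{\left(j{\left(3 \right)},-42 \right)}}{611 + 2528} = \frac{-1104 + 4 \cdot 3^{2} \left(1 - -2310\right)}{611 + 2528} = \frac{-1104 + 4 \cdot 9 \left(1 + 2310\right)}{3139} = \left(-1104 + 36 \cdot 2311\right) \frac{1}{3139} = \left(-1104 + 83196\right) \frac{1}{3139} = 82092 \cdot \frac{1}{3139} = \frac{82092}{3139}$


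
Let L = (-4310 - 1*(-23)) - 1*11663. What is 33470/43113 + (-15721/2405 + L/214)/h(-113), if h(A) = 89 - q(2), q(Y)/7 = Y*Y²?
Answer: -68355030404/40679774135 ≈ -1.6803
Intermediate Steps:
L = -15950 (L = (-4310 + 23) - 11663 = -4287 - 11663 = -15950)
q(Y) = 7*Y³ (q(Y) = 7*(Y*Y²) = 7*Y³)
h(A) = 33 (h(A) = 89 - 7*2³ = 89 - 7*8 = 89 - 1*56 = 89 - 56 = 33)
33470/43113 + (-15721/2405 + L/214)/h(-113) = 33470/43113 + (-15721/2405 - 15950/214)/33 = 33470*(1/43113) + (-15721*1/2405 - 15950*1/214)*(1/33) = 33470/43113 + (-15721/2405 - 7975/107)*(1/33) = 33470/43113 - 20862022/257335*1/33 = 33470/43113 - 20862022/8492055 = -68355030404/40679774135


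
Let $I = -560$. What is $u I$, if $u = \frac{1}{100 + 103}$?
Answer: $- \frac{80}{29} \approx -2.7586$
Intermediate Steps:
$u = \frac{1}{203} \approx 0.0049261$
$u I = \frac{1}{203} \left(-560\right) = - \frac{80}{29}$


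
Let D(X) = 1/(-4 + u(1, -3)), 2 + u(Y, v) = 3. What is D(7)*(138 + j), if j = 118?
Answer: -256/3 ≈ -85.333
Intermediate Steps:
u(Y, v) = 1 (u(Y, v) = -2 + 3 = 1)
D(X) = -⅓ (D(X) = 1/(-4 + 1) = 1/(-3) = -⅓)
D(7)*(138 + j) = -(138 + 118)/3 = -⅓*256 = -256/3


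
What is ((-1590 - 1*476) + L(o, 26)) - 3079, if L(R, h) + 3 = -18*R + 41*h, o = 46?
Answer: -4910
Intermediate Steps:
L(R, h) = -3 - 18*R + 41*h (L(R, h) = -3 + (-18*R + 41*h) = -3 - 18*R + 41*h)
((-1590 - 1*476) + L(o, 26)) - 3079 = ((-1590 - 1*476) + (-3 - 18*46 + 41*26)) - 3079 = ((-1590 - 476) + (-3 - 828 + 1066)) - 3079 = (-2066 + 235) - 3079 = -1831 - 3079 = -4910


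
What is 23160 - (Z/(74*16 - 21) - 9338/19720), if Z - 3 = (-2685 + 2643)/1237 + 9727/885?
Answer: 401031792036731/17315362716 ≈ 23160.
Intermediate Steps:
Z = 15279364/1094745 (Z = 3 + ((-2685 + 2643)/1237 + 9727/885) = 3 + (-42*1/1237 + 9727*(1/885)) = 3 + (-42/1237 + 9727/885) = 3 + 11995129/1094745 = 15279364/1094745 ≈ 13.957)
23160 - (Z/(74*16 - 21) - 9338/19720) = 23160 - (15279364/(1094745*(74*16 - 21)) - 9338/19720) = 23160 - (15279364/(1094745*(1184 - 21)) - 9338*1/19720) = 23160 - ((15279364/1094745)/1163 - 161/340) = 23160 - ((15279364/1094745)*(1/1163) - 161/340) = 23160 - (15279364/1273188435 - 161/340) = 23160 - 1*(-7991534171/17315362716) = 23160 + 7991534171/17315362716 = 401031792036731/17315362716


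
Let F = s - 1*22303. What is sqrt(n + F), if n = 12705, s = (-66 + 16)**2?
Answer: 13*I*sqrt(42) ≈ 84.25*I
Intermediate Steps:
s = 2500 (s = (-50)**2 = 2500)
F = -19803 (F = 2500 - 1*22303 = 2500 - 22303 = -19803)
sqrt(n + F) = sqrt(12705 - 19803) = sqrt(-7098) = 13*I*sqrt(42)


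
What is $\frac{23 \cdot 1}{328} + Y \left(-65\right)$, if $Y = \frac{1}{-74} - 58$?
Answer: $\frac{45764231}{12136} \approx 3770.9$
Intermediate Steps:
$Y = - \frac{4293}{74}$ ($Y = - \frac{1}{74} - 58 = - \frac{4293}{74} \approx -58.013$)
$\frac{23 \cdot 1}{328} + Y \left(-65\right) = \frac{23 \cdot 1}{328} - - \frac{279045}{74} = 23 \cdot \frac{1}{328} + \frac{279045}{74} = \frac{23}{328} + \frac{279045}{74} = \frac{45764231}{12136}$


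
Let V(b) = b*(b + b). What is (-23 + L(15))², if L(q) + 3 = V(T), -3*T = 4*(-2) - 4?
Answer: 36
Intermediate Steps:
T = 4 (T = -(4*(-2) - 4)/3 = -(-8 - 4)/3 = -⅓*(-12) = 4)
V(b) = 2*b² (V(b) = b*(2*b) = 2*b²)
L(q) = 29 (L(q) = -3 + 2*4² = -3 + 2*16 = -3 + 32 = 29)
(-23 + L(15))² = (-23 + 29)² = 6² = 36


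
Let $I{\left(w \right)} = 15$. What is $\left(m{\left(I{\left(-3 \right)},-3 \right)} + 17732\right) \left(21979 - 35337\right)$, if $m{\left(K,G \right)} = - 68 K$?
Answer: $-223238896$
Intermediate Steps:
$\left(m{\left(I{\left(-3 \right)},-3 \right)} + 17732\right) \left(21979 - 35337\right) = \left(\left(-68\right) 15 + 17732\right) \left(21979 - 35337\right) = \left(-1020 + 17732\right) \left(-13358\right) = 16712 \left(-13358\right) = -223238896$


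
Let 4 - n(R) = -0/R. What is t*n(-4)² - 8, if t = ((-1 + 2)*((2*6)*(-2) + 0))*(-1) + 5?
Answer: 456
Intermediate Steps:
n(R) = 4 (n(R) = 4 - (-1)*0/R = 4 - (-1)*0 = 4 - 1*0 = 4 + 0 = 4)
t = 29 (t = (1*(12*(-2) + 0))*(-1) + 5 = (1*(-24 + 0))*(-1) + 5 = (1*(-24))*(-1) + 5 = -24*(-1) + 5 = 24 + 5 = 29)
t*n(-4)² - 8 = 29*4² - 8 = 29*16 - 8 = 464 - 8 = 456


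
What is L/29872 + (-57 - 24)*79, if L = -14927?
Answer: -191165855/29872 ≈ -6399.5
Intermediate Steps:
L/29872 + (-57 - 24)*79 = -14927/29872 + (-57 - 24)*79 = -14927*1/29872 - 81*79 = -14927/29872 - 6399 = -191165855/29872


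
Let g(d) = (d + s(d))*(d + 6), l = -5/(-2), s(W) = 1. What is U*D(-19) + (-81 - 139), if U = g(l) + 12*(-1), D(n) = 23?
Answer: 753/4 ≈ 188.25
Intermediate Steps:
l = 5/2 (l = -5*(-½) = 5/2 ≈ 2.5000)
g(d) = (1 + d)*(6 + d) (g(d) = (d + 1)*(d + 6) = (1 + d)*(6 + d))
U = 71/4 (U = (6 + (5/2)² + 7*(5/2)) + 12*(-1) = (6 + 25/4 + 35/2) - 12 = 119/4 - 12 = 71/4 ≈ 17.750)
U*D(-19) + (-81 - 139) = (71/4)*23 + (-81 - 139) = 1633/4 - 220 = 753/4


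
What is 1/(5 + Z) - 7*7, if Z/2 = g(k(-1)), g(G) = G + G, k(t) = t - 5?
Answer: -932/19 ≈ -49.053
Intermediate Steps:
k(t) = -5 + t
g(G) = 2*G
Z = -24 (Z = 2*(2*(-5 - 1)) = 2*(2*(-6)) = 2*(-12) = -24)
1/(5 + Z) - 7*7 = 1/(5 - 24) - 7*7 = 1/(-19) - 49 = -1/19 - 49 = -932/19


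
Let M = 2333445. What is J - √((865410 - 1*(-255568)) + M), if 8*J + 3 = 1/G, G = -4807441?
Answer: -3605581/9614882 - √3454423 ≈ -1859.0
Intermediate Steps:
J = -3605581/9614882 (J = -3/8 + (⅛)/(-4807441) = -3/8 + (⅛)*(-1/4807441) = -3/8 - 1/38459528 = -3605581/9614882 ≈ -0.37500)
J - √((865410 - 1*(-255568)) + M) = -3605581/9614882 - √((865410 - 1*(-255568)) + 2333445) = -3605581/9614882 - √((865410 + 255568) + 2333445) = -3605581/9614882 - √(1120978 + 2333445) = -3605581/9614882 - √3454423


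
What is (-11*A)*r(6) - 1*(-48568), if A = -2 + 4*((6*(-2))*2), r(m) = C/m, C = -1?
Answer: 145165/3 ≈ 48388.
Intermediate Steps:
r(m) = -1/m
A = -98 (A = -2 + 4*(-12*2) = -2 + 4*(-24) = -2 - 96 = -98)
(-11*A)*r(6) - 1*(-48568) = (-11*(-98))*(-1/6) - 1*(-48568) = 1078*(-1*⅙) + 48568 = 1078*(-⅙) + 48568 = -539/3 + 48568 = 145165/3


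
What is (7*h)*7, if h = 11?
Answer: 539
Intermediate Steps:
(7*h)*7 = (7*11)*7 = 77*7 = 539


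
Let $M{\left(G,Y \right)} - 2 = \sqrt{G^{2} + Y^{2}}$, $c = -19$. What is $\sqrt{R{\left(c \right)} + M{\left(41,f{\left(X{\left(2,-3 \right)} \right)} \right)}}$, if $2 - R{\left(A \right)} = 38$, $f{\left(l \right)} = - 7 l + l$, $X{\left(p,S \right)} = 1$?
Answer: $\sqrt{-34 + \sqrt{1717}} \approx 2.727$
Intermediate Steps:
$f{\left(l \right)} = - 6 l$
$R{\left(A \right)} = -36$ ($R{\left(A \right)} = 2 - 38 = -36$)
$M{\left(G,Y \right)} = 2 + \sqrt{G^{2} + Y^{2}}$
$\sqrt{R{\left(c \right)} + M{\left(41,f{\left(X{\left(2,-3 \right)} \right)} \right)}} = \sqrt{-36 + \left(2 + \sqrt{41^{2} + \left(\left(-6\right) 1\right)^{2}}\right)} = \sqrt{-36 + \left(2 + \sqrt{1681 + \left(-6\right)^{2}}\right)} = \sqrt{-36 + \left(2 + \sqrt{1681 + 36}\right)} = \sqrt{-36 + \left(2 + \sqrt{1717}\right)} = \sqrt{-34 + \sqrt{1717}}$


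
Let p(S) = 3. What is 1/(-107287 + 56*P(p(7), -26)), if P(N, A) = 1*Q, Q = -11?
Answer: -1/107903 ≈ -9.2676e-6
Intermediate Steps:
P(N, A) = -11 (P(N, A) = 1*(-11) = -11)
1/(-107287 + 56*P(p(7), -26)) = 1/(-107287 + 56*(-11)) = 1/(-107287 - 616) = 1/(-107903) = -1/107903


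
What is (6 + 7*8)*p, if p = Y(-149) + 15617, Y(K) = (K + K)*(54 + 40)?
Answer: -768490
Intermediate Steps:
Y(K) = 188*K (Y(K) = (2*K)*94 = 188*K)
p = -12395 (p = 188*(-149) + 15617 = -28012 + 15617 = -12395)
(6 + 7*8)*p = (6 + 7*8)*(-12395) = (6 + 56)*(-12395) = 62*(-12395) = -768490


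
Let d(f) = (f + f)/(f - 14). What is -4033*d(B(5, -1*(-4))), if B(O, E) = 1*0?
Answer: 0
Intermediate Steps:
B(O, E) = 0
d(f) = 2*f/(-14 + f) (d(f) = (2*f)/(-14 + f) = 2*f/(-14 + f))
-4033*d(B(5, -1*(-4))) = -8066*0/(-14 + 0) = -8066*0/(-14) = -8066*0*(-1)/14 = -4033*0 = 0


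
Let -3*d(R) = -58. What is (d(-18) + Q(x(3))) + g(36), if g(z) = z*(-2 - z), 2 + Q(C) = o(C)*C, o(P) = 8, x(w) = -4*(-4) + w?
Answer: -3596/3 ≈ -1198.7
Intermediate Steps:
x(w) = 16 + w
d(R) = 58/3 (d(R) = -⅓*(-58) = 58/3)
Q(C) = -2 + 8*C
(d(-18) + Q(x(3))) + g(36) = (58/3 + (-2 + 8*(16 + 3))) - 1*36*(2 + 36) = (58/3 + (-2 + 8*19)) - 1*36*38 = (58/3 + (-2 + 152)) - 1368 = (58/3 + 150) - 1368 = 508/3 - 1368 = -3596/3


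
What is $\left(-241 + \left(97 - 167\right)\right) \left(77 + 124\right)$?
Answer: $-62511$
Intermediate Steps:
$\left(-241 + \left(97 - 167\right)\right) \left(77 + 124\right) = \left(-241 - 70\right) 201 = \left(-311\right) 201 = -62511$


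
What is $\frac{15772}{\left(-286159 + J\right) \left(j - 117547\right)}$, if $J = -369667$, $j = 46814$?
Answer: $\frac{7886}{23194270229} \approx 3.4 \cdot 10^{-7}$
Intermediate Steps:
$\frac{15772}{\left(-286159 + J\right) \left(j - 117547\right)} = \frac{15772}{\left(-286159 - 369667\right) \left(46814 - 117547\right)} = \frac{15772}{\left(-655826\right) \left(-70733\right)} = \frac{15772}{46388540458} = 15772 \cdot \frac{1}{46388540458} = \frac{7886}{23194270229}$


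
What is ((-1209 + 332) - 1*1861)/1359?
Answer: -2738/1359 ≈ -2.0147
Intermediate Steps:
((-1209 + 332) - 1*1861)/1359 = (-877 - 1861)/1359 = (1/1359)*(-2738) = -2738/1359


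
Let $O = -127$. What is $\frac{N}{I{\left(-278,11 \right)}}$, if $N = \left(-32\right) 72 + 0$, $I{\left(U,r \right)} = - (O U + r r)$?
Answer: $\frac{768}{11809} \approx 0.065035$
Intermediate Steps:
$I{\left(U,r \right)} = - r^{2} + 127 U$ ($I{\left(U,r \right)} = - (- 127 U + r r) = - (- 127 U + r^{2}) = - (r^{2} - 127 U) = - r^{2} + 127 U$)
$N = -2304$ ($N = -2304 + 0 = -2304$)
$\frac{N}{I{\left(-278,11 \right)}} = - \frac{2304}{- 11^{2} + 127 \left(-278\right)} = - \frac{2304}{\left(-1\right) 121 - 35306} = - \frac{2304}{-121 - 35306} = - \frac{2304}{-35427} = \left(-2304\right) \left(- \frac{1}{35427}\right) = \frac{768}{11809}$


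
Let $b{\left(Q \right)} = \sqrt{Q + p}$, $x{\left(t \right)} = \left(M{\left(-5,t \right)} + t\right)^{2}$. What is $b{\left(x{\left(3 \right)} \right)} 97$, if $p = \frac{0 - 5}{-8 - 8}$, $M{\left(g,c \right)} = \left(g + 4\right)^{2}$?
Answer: $\frac{291 \sqrt{29}}{4} \approx 391.77$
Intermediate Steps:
$M{\left(g,c \right)} = \left(4 + g\right)^{2}$
$p = \frac{5}{16}$ ($p = - \frac{5}{-16} = \left(-5\right) \left(- \frac{1}{16}\right) = \frac{5}{16} \approx 0.3125$)
$x{\left(t \right)} = \left(1 + t\right)^{2}$ ($x{\left(t \right)} = \left(\left(4 - 5\right)^{2} + t\right)^{2} = \left(\left(-1\right)^{2} + t\right)^{2} = \left(1 + t\right)^{2}$)
$b{\left(Q \right)} = \sqrt{\frac{5}{16} + Q}$ ($b{\left(Q \right)} = \sqrt{Q + \frac{5}{16}} = \sqrt{\frac{5}{16} + Q}$)
$b{\left(x{\left(3 \right)} \right)} 97 = \frac{\sqrt{5 + 16 \left(1 + 3\right)^{2}}}{4} \cdot 97 = \frac{\sqrt{5 + 16 \cdot 4^{2}}}{4} \cdot 97 = \frac{\sqrt{5 + 16 \cdot 16}}{4} \cdot 97 = \frac{\sqrt{5 + 256}}{4} \cdot 97 = \frac{\sqrt{261}}{4} \cdot 97 = \frac{3 \sqrt{29}}{4} \cdot 97 = \frac{291 \sqrt{29}}{4}$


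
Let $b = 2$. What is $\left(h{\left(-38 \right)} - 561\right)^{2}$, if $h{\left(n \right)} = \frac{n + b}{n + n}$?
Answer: $\frac{113422500}{361} \approx 3.1419 \cdot 10^{5}$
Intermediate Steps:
$h{\left(n \right)} = \frac{2 + n}{2 n}$ ($h{\left(n \right)} = \frac{n + 2}{n + n} = \frac{2 + n}{2 n}$)
$\left(h{\left(-38 \right)} - 561\right)^{2} = \left(\frac{2 - 38}{2 \left(-38\right)} - 561\right)^{2} = \left(\frac{1}{2} \left(- \frac{1}{38}\right) \left(-36\right) - 561\right)^{2} = \left(\frac{9}{19} - 561\right)^{2} = \left(- \frac{10650}{19}\right)^{2} = \frac{113422500}{361}$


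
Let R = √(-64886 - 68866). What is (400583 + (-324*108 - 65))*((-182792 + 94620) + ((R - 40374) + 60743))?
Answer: -24783759378 + 731052*I*√33438 ≈ -2.4784e+10 + 1.3368e+8*I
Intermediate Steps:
R = 2*I*√33438 (R = √(-133752) = 2*I*√33438 ≈ 365.72*I)
(400583 + (-324*108 - 65))*((-182792 + 94620) + ((R - 40374) + 60743)) = (400583 + (-324*108 - 65))*((-182792 + 94620) + ((2*I*√33438 - 40374) + 60743)) = (400583 + (-34992 - 65))*(-88172 + ((-40374 + 2*I*√33438) + 60743)) = (400583 - 35057)*(-88172 + (20369 + 2*I*√33438)) = 365526*(-67803 + 2*I*√33438) = -24783759378 + 731052*I*√33438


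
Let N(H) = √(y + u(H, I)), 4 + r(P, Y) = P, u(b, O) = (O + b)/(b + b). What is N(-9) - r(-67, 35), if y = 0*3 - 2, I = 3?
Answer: 71 + I*√15/3 ≈ 71.0 + 1.291*I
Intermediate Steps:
u(b, O) = (O + b)/(2*b) (u(b, O) = (O + b)/((2*b)) = (O + b)*(1/(2*b)) = (O + b)/(2*b))
y = -2 (y = 0 - 2 = -2)
r(P, Y) = -4 + P
N(H) = √(-2 + (3 + H)/(2*H))
N(-9) - r(-67, 35) = √6*√((1 - 1*(-9))/(-9))/2 - (-4 - 67) = √6*√(-(1 + 9)/9)/2 - 1*(-71) = √6*√(-⅑*10)/2 + 71 = √6*√(-10/9)/2 + 71 = √6*(I*√10/3)/2 + 71 = I*√15/3 + 71 = 71 + I*√15/3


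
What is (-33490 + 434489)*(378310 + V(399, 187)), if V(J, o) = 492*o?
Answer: 188595443686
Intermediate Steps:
(-33490 + 434489)*(378310 + V(399, 187)) = (-33490 + 434489)*(378310 + 492*187) = 400999*(378310 + 92004) = 400999*470314 = 188595443686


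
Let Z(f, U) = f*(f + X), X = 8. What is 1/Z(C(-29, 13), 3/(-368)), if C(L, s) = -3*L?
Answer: 1/8265 ≈ 0.00012099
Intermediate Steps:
Z(f, U) = f*(8 + f) (Z(f, U) = f*(f + 8) = f*(8 + f))
1/Z(C(-29, 13), 3/(-368)) = 1/((-3*(-29))*(8 - 3*(-29))) = 1/(87*(8 + 87)) = 1/(87*95) = 1/8265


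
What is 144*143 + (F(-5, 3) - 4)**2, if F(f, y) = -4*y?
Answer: 20848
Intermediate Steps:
144*143 + (F(-5, 3) - 4)**2 = 144*143 + (-4*3 - 4)**2 = 20592 + (-12 - 4)**2 = 20592 + (-16)**2 = 20592 + 256 = 20848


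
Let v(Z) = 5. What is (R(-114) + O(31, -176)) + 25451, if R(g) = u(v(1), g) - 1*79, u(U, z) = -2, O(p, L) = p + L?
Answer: 25225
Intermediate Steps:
O(p, L) = L + p
R(g) = -81 (R(g) = -2 - 1*79 = -2 - 79 = -81)
(R(-114) + O(31, -176)) + 25451 = (-81 + (-176 + 31)) + 25451 = (-81 - 145) + 25451 = -226 + 25451 = 25225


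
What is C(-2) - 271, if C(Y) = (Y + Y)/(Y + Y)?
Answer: -270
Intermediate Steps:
C(Y) = 1 (C(Y) = (2*Y)/((2*Y)) = (2*Y)*(1/(2*Y)) = 1)
C(-2) - 271 = 1 - 271 = -270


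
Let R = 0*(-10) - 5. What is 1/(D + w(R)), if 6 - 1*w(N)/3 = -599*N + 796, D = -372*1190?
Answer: -1/454035 ≈ -2.2025e-6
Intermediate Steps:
R = -5 (R = 0 - 5 = -5)
D = -442680
w(N) = -2370 + 1797*N (w(N) = 18 - 3*(-599*N + 796) = 18 - 3*(796 - 599*N) = 18 + (-2388 + 1797*N) = -2370 + 1797*N)
1/(D + w(R)) = 1/(-442680 + (-2370 + 1797*(-5))) = 1/(-442680 + (-2370 - 8985)) = 1/(-442680 - 11355) = 1/(-454035) = -1/454035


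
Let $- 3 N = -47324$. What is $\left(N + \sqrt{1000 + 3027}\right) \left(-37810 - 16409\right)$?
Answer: $-855286652 - 54219 \sqrt{4027} \approx -8.5873 \cdot 10^{8}$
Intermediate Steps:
$N = \frac{47324}{3}$ ($N = \left(- \frac{1}{3}\right) \left(-47324\right) = \frac{47324}{3} \approx 15775.0$)
$\left(N + \sqrt{1000 + 3027}\right) \left(-37810 - 16409\right) = \left(\frac{47324}{3} + \sqrt{1000 + 3027}\right) \left(-37810 - 16409\right) = \left(\frac{47324}{3} + \sqrt{4027}\right) \left(-54219\right) = -855286652 - 54219 \sqrt{4027}$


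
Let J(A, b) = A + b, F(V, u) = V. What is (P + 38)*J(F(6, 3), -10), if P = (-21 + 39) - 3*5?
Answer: -164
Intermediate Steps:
P = 3 (P = 18 - 15 = 3)
(P + 38)*J(F(6, 3), -10) = (3 + 38)*(6 - 10) = 41*(-4) = -164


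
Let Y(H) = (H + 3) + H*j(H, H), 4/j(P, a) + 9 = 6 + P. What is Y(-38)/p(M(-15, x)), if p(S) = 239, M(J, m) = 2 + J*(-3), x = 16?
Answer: -1283/9799 ≈ -0.13093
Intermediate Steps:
M(J, m) = 2 - 3*J
j(P, a) = 4/(-3 + P) (j(P, a) = 4/(-9 + (6 + P)) = 4/(-3 + P))
Y(H) = 3 + H + 4*H/(-3 + H) (Y(H) = (H + 3) + H*(4/(-3 + H)) = (3 + H) + 4*H/(-3 + H) = 3 + H + 4*H/(-3 + H))
Y(-38)/p(M(-15, x)) = ((-9 + (-38)² + 4*(-38))/(-3 - 38))/239 = ((-9 + 1444 - 152)/(-41))*(1/239) = -1/41*1283*(1/239) = -1283/41*1/239 = -1283/9799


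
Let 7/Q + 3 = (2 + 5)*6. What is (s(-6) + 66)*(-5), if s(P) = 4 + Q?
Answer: -13685/39 ≈ -350.90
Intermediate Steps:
Q = 7/39 (Q = 7/(-3 + (2 + 5)*6) = 7/(-3 + 7*6) = 7/(-3 + 42) = 7/39 ≈ 0.17949)
s(P) = 163/39 (s(P) = 4 + 7/39 = 163/39)
(s(-6) + 66)*(-5) = (163/39 + 66)*(-5) = (2737/39)*(-5) = -13685/39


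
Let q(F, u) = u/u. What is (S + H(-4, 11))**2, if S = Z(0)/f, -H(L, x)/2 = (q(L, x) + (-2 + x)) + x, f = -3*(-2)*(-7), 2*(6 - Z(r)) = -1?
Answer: 12538681/7056 ≈ 1777.0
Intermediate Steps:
Z(r) = 13/2 (Z(r) = 6 - 1/2*(-1) = 6 + 1/2 = 13/2)
q(F, u) = 1
f = -42 (f = 6*(-7) = -42)
H(L, x) = 2 - 4*x (H(L, x) = -2*((1 + (-2 + x)) + x) = -2*((-1 + x) + x) = -2*(-1 + 2*x) = 2 - 4*x)
S = -13/84 (S = (13/2)/(-42) = (13/2)*(-1/42) = -13/84 ≈ -0.15476)
(S + H(-4, 11))**2 = (-13/84 + (2 - 4*11))**2 = (-13/84 + (2 - 44))**2 = (-13/84 - 42)**2 = (-3541/84)**2 = 12538681/7056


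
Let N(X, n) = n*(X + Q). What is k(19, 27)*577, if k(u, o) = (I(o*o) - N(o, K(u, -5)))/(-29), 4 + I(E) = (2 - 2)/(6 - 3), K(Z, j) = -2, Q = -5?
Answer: -23080/29 ≈ -795.86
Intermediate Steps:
I(E) = -4 (I(E) = -4 + (2 - 2)/(6 - 3) = -4 + 0/3 = -4 + 0*(1/3) = -4 + 0 = -4)
N(X, n) = n*(-5 + X) (N(X, n) = n*(X - 5) = n*(-5 + X))
k(u, o) = 14/29 - 2*o/29 (k(u, o) = (-4 - (-2)*(-5 + o))/(-29) = (-4 - (10 - 2*o))*(-1/29) = (-4 + (-10 + 2*o))*(-1/29) = (-14 + 2*o)*(-1/29) = 14/29 - 2*o/29)
k(19, 27)*577 = (14/29 - 2/29*27)*577 = (14/29 - 54/29)*577 = -40/29*577 = -23080/29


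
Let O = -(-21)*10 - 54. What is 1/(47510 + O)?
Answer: 1/47666 ≈ 2.0979e-5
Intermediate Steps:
O = 156 (O = -21*(-10) - 54 = 210 - 54 = 156)
1/(47510 + O) = 1/(47510 + 156) = 1/47666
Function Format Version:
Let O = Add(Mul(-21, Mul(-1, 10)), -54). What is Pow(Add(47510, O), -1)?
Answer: Rational(1, 47666) ≈ 2.0979e-5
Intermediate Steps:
O = 156 (O = Add(Mul(-21, -10), -54) = Add(210, -54) = 156)
Pow(Add(47510, O), -1) = Pow(Add(47510, 156), -1) = Pow(47666, -1) = Rational(1, 47666)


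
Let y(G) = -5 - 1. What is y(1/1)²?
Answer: 36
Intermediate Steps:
y(G) = -6
y(1/1)² = (-6)² = 36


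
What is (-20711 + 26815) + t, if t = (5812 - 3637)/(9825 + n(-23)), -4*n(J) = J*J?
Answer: 236666884/38771 ≈ 6104.2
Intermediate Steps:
n(J) = -J²/4 (n(J) = -J*J/4 = -J²/4)
t = 8700/38771 (t = (5812 - 3637)/(9825 - ¼*(-23)²) = 2175/(9825 - ¼*529) = 2175/(9825 - 529/4) = 2175/(38771/4) = 2175*(4/38771) = 8700/38771 ≈ 0.22439)
(-20711 + 26815) + t = (-20711 + 26815) + 8700/38771 = 6104 + 8700/38771 = 236666884/38771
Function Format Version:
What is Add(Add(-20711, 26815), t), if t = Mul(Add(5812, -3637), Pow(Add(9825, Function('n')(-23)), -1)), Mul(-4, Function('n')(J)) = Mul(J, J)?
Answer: Rational(236666884, 38771) ≈ 6104.2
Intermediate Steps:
Function('n')(J) = Mul(Rational(-1, 4), Pow(J, 2)) (Function('n')(J) = Mul(Rational(-1, 4), Mul(J, J)) = Mul(Rational(-1, 4), Pow(J, 2)))
t = Rational(8700, 38771) (t = Mul(Add(5812, -3637), Pow(Add(9825, Mul(Rational(-1, 4), Pow(-23, 2))), -1)) = Mul(2175, Pow(Add(9825, Mul(Rational(-1, 4), 529)), -1)) = Mul(2175, Pow(Add(9825, Rational(-529, 4)), -1)) = Mul(2175, Pow(Rational(38771, 4), -1)) = Mul(2175, Rational(4, 38771)) = Rational(8700, 38771) ≈ 0.22439)
Add(Add(-20711, 26815), t) = Add(Add(-20711, 26815), Rational(8700, 38771)) = Add(6104, Rational(8700, 38771)) = Rational(236666884, 38771)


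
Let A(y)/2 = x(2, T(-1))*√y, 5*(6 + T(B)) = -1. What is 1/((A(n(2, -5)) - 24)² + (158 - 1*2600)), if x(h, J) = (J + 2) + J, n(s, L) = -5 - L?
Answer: -1/1866 ≈ -0.00053591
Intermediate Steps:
T(B) = -31/5 (T(B) = -6 + (⅕)*(-1) = -6 - ⅕ = -31/5)
x(h, J) = 2 + 2*J (x(h, J) = (2 + J) + J = 2 + 2*J)
A(y) = -104*√y/5 (A(y) = 2*((2 + 2*(-31/5))*√y) = 2*((2 - 62/5)*√y) = 2*(-52*√y/5) = -104*√y/5)
1/((A(n(2, -5)) - 24)² + (158 - 1*2600)) = 1/((-104*√(-5 - 1*(-5))/5 - 24)² + (158 - 1*2600)) = 1/((-104*√(-5 + 5)/5 - 24)² + (158 - 2600)) = 1/((-104*√0/5 - 24)² - 2442) = 1/((-104/5*0 - 24)² - 2442) = 1/((0 - 24)² - 2442) = 1/((-24)² - 2442) = 1/(576 - 2442) = 1/(-1866) = -1/1866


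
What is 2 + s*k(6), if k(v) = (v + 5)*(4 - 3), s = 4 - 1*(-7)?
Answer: 123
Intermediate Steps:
s = 11 (s = 4 + 7 = 11)
k(v) = 5 + v (k(v) = (5 + v)*1 = 5 + v)
2 + s*k(6) = 2 + 11*(5 + 6) = 2 + 11*11 = 2 + 121 = 123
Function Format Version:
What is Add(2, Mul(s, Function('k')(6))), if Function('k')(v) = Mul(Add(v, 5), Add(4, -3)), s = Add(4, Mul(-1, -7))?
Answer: 123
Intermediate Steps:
s = 11 (s = Add(4, 7) = 11)
Function('k')(v) = Add(5, v) (Function('k')(v) = Mul(Add(5, v), 1) = Add(5, v))
Add(2, Mul(s, Function('k')(6))) = Add(2, Mul(11, Add(5, 6))) = Add(2, Mul(11, 11)) = Add(2, 121) = 123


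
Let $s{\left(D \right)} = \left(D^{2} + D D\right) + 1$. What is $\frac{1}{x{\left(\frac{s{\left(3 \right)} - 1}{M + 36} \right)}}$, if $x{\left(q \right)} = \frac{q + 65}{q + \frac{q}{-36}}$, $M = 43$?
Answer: $\frac{35}{10306} \approx 0.0033961$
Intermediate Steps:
$s{\left(D \right)} = 1 + 2 D^{2}$ ($s{\left(D \right)} = \left(D^{2} + D^{2}\right) + 1 = 2 D^{2} + 1 = 1 + 2 D^{2}$)
$x{\left(q \right)} = \frac{36 \left(65 + q\right)}{35 q}$ ($x{\left(q \right)} = \frac{65 + q}{q + q \left(- \frac{1}{36}\right)} = \frac{65 + q}{q - \frac{q}{36}} = \frac{65 + q}{\frac{35}{36} q} = \left(65 + q\right) \frac{36}{35 q} = \frac{36 \left(65 + q\right)}{35 q}$)
$\frac{1}{x{\left(\frac{s{\left(3 \right)} - 1}{M + 36} \right)}} = \frac{1}{\frac{36}{35} \frac{1}{\left(\left(1 + 2 \cdot 3^{2}\right) - 1\right) \frac{1}{43 + 36}} \left(65 + \frac{\left(1 + 2 \cdot 3^{2}\right) - 1}{43 + 36}\right)} = \frac{1}{\frac{36}{35} \frac{1}{\left(\left(1 + 2 \cdot 9\right) - 1\right) \frac{1}{79}} \left(65 + \frac{\left(1 + 2 \cdot 9\right) - 1}{79}\right)} = \frac{1}{\frac{36}{35} \frac{1}{\left(\left(1 + 18\right) - 1\right) \frac{1}{79}} \left(65 + \left(\left(1 + 18\right) - 1\right) \frac{1}{79}\right)} = \frac{1}{\frac{36}{35} \frac{1}{\left(19 - 1\right) \frac{1}{79}} \left(65 + \left(19 - 1\right) \frac{1}{79}\right)} = \frac{1}{\frac{36}{35} \frac{1}{18 \cdot \frac{1}{79}} \left(65 + 18 \cdot \frac{1}{79}\right)} = \frac{1}{\frac{36}{35} \frac{1}{\frac{18}{79}} \left(65 + \frac{18}{79}\right)} = \frac{1}{\frac{36}{35} \cdot \frac{79}{18} \cdot \frac{5153}{79}} = \frac{1}{\frac{10306}{35}} = \frac{35}{10306}$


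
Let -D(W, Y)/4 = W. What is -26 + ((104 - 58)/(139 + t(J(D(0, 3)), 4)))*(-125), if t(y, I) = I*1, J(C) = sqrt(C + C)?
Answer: -9468/143 ≈ -66.210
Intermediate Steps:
D(W, Y) = -4*W
J(C) = sqrt(2)*sqrt(C) (J(C) = sqrt(2*C) = sqrt(2)*sqrt(C))
t(y, I) = I
-26 + ((104 - 58)/(139 + t(J(D(0, 3)), 4)))*(-125) = -26 + ((104 - 58)/(139 + 4))*(-125) = -26 + (46/143)*(-125) = -26 - 5750/143 = -9468/143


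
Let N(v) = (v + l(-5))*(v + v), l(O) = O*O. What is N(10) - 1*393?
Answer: 307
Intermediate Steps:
l(O) = O²
N(v) = 2*v*(25 + v) (N(v) = (v + (-5)²)*(v + v) = (v + 25)*(2*v) = (25 + v)*(2*v) = 2*v*(25 + v))
N(10) - 1*393 = 2*10*(25 + 10) - 1*393 = 2*10*35 - 393 = 700 - 393 = 307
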